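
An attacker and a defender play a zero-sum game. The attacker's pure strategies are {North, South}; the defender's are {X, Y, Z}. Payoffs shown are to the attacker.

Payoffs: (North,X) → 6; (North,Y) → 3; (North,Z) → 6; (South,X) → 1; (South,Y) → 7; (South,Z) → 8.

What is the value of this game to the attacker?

Row minima: North → 3, South → 1; maximin = 3.
Column maxima: X → 6, Y → 7, Z → 8; minimax = 6.
3 ≠ 6, so there is no saddle point; optimal play is mixed.
Z is strictly dominated by Y (it gives the attacker strictly more in every row), so the defender never plays it.
On the remaining 2×2 (North, South vs X, Y):
Let the attacker play North with probability p. Expected payoff against X: 6p + 1(1−p) = 5p + 1; against Y: 3p + 7(1−p) = −4p + 7.
Setting these equal: 5p + 1 = −4p + 7 ⇒ 9p = 6 ⇒ p = 2/3, and the value is (5)·(2/3) + 1 = 13/3.
For the defender: with q = P(X), equating North's and South's payoffs gives 3q + 3 = −6q + 7 ⇒ q = 4/9.

13/3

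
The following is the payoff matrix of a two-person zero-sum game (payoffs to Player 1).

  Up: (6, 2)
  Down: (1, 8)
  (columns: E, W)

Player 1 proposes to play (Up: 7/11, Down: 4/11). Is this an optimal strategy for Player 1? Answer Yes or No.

Yes

Against E this mix gives (7/11)·6 + (4/11)·1 = 46/11.
Against W this mix gives (7/11)·2 + (4/11)·8 = 46/11.
All of Player 2's active replies (E, W) yield 46/11, and no column does worse for Player 1. The mix makes Player 2 indifferent and guarantees 46/11, so it is optimal.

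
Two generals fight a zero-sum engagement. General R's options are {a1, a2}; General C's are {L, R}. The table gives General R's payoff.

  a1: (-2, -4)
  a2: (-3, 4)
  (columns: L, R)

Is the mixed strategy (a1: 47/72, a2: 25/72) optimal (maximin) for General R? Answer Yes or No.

No

Against L this mix gives (47/72)·(-2) + (25/72)·(-3) = -169/72.
Against R this mix gives (47/72)·(-4) + (25/72)·4 = -11/9.
General C will play L, holding General R to -169/72. Shifting weight toward the row that does better against L would raise this floor (the equalizing mix achieves -20/9 against both L and R), so the proposed strategy is not optimal.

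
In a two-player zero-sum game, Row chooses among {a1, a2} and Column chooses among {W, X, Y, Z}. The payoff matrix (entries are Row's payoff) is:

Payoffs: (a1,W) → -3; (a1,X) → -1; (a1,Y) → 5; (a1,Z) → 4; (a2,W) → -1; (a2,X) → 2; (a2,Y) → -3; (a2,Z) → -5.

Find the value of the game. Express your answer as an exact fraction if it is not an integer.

-19/11

Row minima: a1 → -3, a2 → -5; maximin = -3.
Column maxima: W → -1, X → 2, Y → 5, Z → 4; minimax = -1.
-3 ≠ -1, so there is no saddle point; optimal play is mixed.
X is strictly dominated by W (it gives Row strictly more in every row), so Column never plays it.
Y is strictly dominated by Z (it gives Row strictly more in every row), so Column never plays it.
On the remaining 2×2 (a1, a2 vs W, Z):
Let Row play a1 with probability p. Expected payoff against W: (-3)p + (-1)(1−p) = −2p − 1; against Z: 4p + (-5)(1−p) = 9p − 5.
Setting these equal: −2p − 1 = 9p − 5 ⇒ −11p = -4 ⇒ p = 4/11, and the value is (-2)·(4/11) − 1 = -19/11.
For Column: with q = P(W), equating a1's and a2's payoffs gives −7q + 4 = 4q − 5 ⇒ q = 9/11.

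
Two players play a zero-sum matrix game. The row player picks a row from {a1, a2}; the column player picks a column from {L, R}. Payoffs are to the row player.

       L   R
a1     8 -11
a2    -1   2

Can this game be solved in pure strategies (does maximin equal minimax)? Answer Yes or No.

No

Row minima: a1 → -11, a2 → -1; maximin = -1.
Column maxima: L → 8, R → 2; minimax = 2.
-1 ≠ 2, so no pure-strategy equilibrium exists.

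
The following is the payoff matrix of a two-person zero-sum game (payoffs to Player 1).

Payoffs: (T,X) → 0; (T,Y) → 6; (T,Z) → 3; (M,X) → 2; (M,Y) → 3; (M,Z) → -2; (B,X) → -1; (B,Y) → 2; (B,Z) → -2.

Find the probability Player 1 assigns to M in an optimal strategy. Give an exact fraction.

3/7

Row minima: T → 0, M → -2, B → -2; maximin = 0.
Column maxima: X → 2, Y → 6, Z → 3; minimax = 2.
0 ≠ 2, so there is no saddle point; optimal play is mixed.
B is strictly dominated by T, so Player 1 never plays it.
Y is strictly dominated by X (it gives Player 1 strictly more in every row), so Player 2 never plays it.
On the remaining 2×2 (T, M vs X, Z):
Let Player 1 play T with probability p. Expected payoff against X: 0p + 2(1−p) = −2p + 2; against Z: 3p + (-2)(1−p) = 5p − 2.
Setting these equal: −2p + 2 = 5p − 2 ⇒ −7p = -4 ⇒ p = 4/7, and the value is (-2)·(4/7) + 2 = 6/7.
For Player 2: with q = P(X), equating T's and M's payoffs gives −3q + 3 = 4q − 2 ⇒ q = 5/7.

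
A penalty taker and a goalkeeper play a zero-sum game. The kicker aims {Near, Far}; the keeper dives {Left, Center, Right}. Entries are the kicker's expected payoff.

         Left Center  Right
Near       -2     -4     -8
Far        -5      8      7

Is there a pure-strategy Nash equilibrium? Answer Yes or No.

Row minima: Near → -8, Far → -5; maximin = -5.
Column maxima: Left → -2, Center → 8, Right → 7; minimax = -2.
-5 ≠ -2, so no pure-strategy equilibrium exists.

No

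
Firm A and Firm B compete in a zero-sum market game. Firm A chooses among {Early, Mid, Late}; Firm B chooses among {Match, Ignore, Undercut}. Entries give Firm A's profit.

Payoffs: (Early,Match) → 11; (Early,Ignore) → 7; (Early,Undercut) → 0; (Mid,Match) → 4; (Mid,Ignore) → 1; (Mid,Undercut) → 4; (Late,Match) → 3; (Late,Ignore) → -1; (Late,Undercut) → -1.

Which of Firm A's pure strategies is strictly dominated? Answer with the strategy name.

Early gives a strictly higher payoff than Late against every column: 11 > 3, 7 > -1, 0 > -1.
So Late is strictly dominated and Firm A never plays it.

Late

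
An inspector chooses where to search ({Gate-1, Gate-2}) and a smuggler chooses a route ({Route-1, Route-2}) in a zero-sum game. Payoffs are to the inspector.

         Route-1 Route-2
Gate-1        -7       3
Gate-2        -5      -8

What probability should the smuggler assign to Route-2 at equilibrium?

2/13

Row minima: Gate-1 → -7, Gate-2 → -8; maximin = -7.
Column maxima: Route-1 → -5, Route-2 → 3; minimax = -5.
-7 ≠ -5, so there is no saddle point; optimal play is mixed.
Let the inspector play Gate-1 with probability p. Expected payoff against Route-1: (-7)p + (-5)(1−p) = −2p − 5; against Route-2: 3p + (-8)(1−p) = 11p − 8.
Setting these equal: −2p − 5 = 11p − 8 ⇒ −13p = -3 ⇒ p = 3/13, and the value is (-2)·(3/13) − 5 = -71/13.
For the smuggler: with q = P(Route-1), equating Gate-1's and Gate-2's payoffs gives −10q + 3 = 3q − 8 ⇒ q = 11/13.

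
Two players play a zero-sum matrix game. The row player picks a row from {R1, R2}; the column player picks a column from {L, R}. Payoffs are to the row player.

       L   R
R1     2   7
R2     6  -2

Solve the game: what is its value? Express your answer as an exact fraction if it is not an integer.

Row minima: R1 → 2, R2 → -2; maximin = 2.
Column maxima: L → 6, R → 7; minimax = 6.
2 ≠ 6, so there is no saddle point; optimal play is mixed.
Let the row player play R1 with probability p. Expected payoff against L: 2p + 6(1−p) = −4p + 6; against R: 7p + (-2)(1−p) = 9p − 2.
Setting these equal: −4p + 6 = 9p − 2 ⇒ −13p = -8 ⇒ p = 8/13, and the value is (-4)·(8/13) + 6 = 46/13.
For the column player: with q = P(L), equating R1's and R2's payoffs gives −5q + 7 = 8q − 2 ⇒ q = 9/13.

46/13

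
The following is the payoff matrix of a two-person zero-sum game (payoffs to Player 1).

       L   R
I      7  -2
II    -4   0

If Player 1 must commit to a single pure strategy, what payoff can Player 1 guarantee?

Row minima: I → -2, II → -4.
The best of these is -2.

-2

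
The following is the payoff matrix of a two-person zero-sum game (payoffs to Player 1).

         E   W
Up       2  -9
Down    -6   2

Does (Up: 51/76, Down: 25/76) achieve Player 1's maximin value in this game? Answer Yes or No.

Against E this mix gives (51/76)·2 + (25/76)·(-6) = -12/19.
Against W this mix gives (51/76)·(-9) + (25/76)·2 = -409/76.
Player 2 will play W, holding Player 1 to -409/76. Shifting weight toward the row that does better against W would raise this floor (the equalizing mix achieves -50/19 against both W and E), so the proposed strategy is not optimal.

No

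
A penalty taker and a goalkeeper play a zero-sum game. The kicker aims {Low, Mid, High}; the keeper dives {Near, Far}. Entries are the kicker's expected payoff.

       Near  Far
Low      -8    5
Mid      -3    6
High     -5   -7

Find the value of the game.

Row minima: Low → -8, Mid → -3, High → -7; maximin = -3.
Column maxima: Near → -3, Far → 6; minimax = -3.
Since maximin = minimax = -3, there is a saddle point and the value is -3.

-3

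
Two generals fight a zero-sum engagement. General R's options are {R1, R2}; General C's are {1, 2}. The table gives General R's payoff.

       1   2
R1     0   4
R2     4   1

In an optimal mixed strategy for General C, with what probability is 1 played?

3/7

Row minima: R1 → 0, R2 → 1; maximin = 1.
Column maxima: 1 → 4, 2 → 4; minimax = 4.
1 ≠ 4, so there is no saddle point; optimal play is mixed.
Let General R play R1 with probability p. Expected payoff against 1: 0p + 4(1−p) = −4p + 4; against 2: 4p + 1(1−p) = 3p + 1.
Setting these equal: −4p + 4 = 3p + 1 ⇒ −7p = -3 ⇒ p = 3/7, and the value is (-4)·(3/7) + 4 = 16/7.
For General C: with q = P(1), equating R1's and R2's payoffs gives −4q + 4 = 3q + 1 ⇒ q = 3/7.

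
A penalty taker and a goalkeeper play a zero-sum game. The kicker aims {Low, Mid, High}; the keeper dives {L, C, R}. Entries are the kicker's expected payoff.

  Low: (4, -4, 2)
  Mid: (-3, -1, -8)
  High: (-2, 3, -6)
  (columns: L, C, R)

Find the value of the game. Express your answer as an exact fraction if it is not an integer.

-6/5

Row minima: Low → -4, Mid → -8, High → -6; maximin = -4.
Column maxima: L → 4, C → 3, R → 2; minimax = 2.
-4 ≠ 2, so there is no saddle point; optimal play is mixed.
Mid is strictly dominated by High, so the kicker never plays it.
L is strictly dominated by R (it gives the kicker strictly more in every row), so the keeper never plays it.
On the remaining 2×2 (Low, High vs C, R):
Let the kicker play Low with probability p. Expected payoff against C: (-4)p + 3(1−p) = −7p + 3; against R: 2p + (-6)(1−p) = 8p − 6.
Setting these equal: −7p + 3 = 8p − 6 ⇒ −15p = -9 ⇒ p = 3/5, and the value is (-7)·(3/5) + 3 = -6/5.
For the keeper: with q = P(C), equating Low's and High's payoffs gives −6q + 2 = 9q − 6 ⇒ q = 8/15.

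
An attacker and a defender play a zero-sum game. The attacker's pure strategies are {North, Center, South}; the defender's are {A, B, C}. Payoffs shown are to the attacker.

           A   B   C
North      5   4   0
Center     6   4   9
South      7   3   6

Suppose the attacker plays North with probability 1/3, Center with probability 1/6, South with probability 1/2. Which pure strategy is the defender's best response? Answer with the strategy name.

If the defender plays A, the attacker's expected payoff is (1/3)·5 + (1/6)·6 + (1/2)·7 = 37/6.
If the defender plays B, the attacker's expected payoff is (1/3)·4 + (1/6)·4 + (1/2)·3 = 7/2.
If the defender plays C, the attacker's expected payoff is (1/3)·0 + (1/6)·9 + (1/2)·6 = 9/2.
The defender minimizes the attacker's payoff; the smallest is 7/2, so the best response is B.

B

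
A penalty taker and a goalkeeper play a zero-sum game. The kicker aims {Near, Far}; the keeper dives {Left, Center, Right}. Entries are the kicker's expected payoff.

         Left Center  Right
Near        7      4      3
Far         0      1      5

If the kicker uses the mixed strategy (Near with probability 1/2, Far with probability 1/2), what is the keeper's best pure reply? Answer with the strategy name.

If the keeper plays Left, the kicker's expected payoff is (1/2)·7 + (1/2)·0 = 7/2.
If the keeper plays Center, the kicker's expected payoff is (1/2)·4 + (1/2)·1 = 5/2.
If the keeper plays Right, the kicker's expected payoff is (1/2)·3 + (1/2)·5 = 4.
The keeper minimizes the kicker's payoff; the smallest is 5/2, so the best response is Center.

Center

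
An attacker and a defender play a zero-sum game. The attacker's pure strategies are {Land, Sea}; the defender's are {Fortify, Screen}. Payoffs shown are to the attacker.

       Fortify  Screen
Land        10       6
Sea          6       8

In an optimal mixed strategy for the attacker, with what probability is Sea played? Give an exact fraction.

2/3

Row minima: Land → 6, Sea → 6; maximin = 6.
Column maxima: Fortify → 10, Screen → 8; minimax = 8.
6 ≠ 8, so there is no saddle point; optimal play is mixed.
Let the attacker play Land with probability p. Expected payoff against Fortify: 10p + 6(1−p) = 4p + 6; against Screen: 6p + 8(1−p) = −2p + 8.
Setting these equal: 4p + 6 = −2p + 8 ⇒ 6p = 2 ⇒ p = 1/3, and the value is (4)·(1/3) + 6 = 22/3.
For the defender: with q = P(Fortify), equating Land's and Sea's payoffs gives 4q + 6 = −2q + 8 ⇒ q = 1/3.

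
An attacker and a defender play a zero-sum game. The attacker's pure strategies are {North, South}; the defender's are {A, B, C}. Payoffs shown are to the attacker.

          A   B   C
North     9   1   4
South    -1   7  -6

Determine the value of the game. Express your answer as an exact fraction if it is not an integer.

Row minima: North → 1, South → -6; maximin = 1.
Column maxima: A → 9, B → 7, C → 4; minimax = 4.
1 ≠ 4, so there is no saddle point; optimal play is mixed.
A is strictly dominated by C (it gives the attacker strictly more in every row), so the defender never plays it.
On the remaining 2×2 (North, South vs B, C):
Let the attacker play North with probability p. Expected payoff against B: 1p + 7(1−p) = −6p + 7; against C: 4p + (-6)(1−p) = 10p − 6.
Setting these equal: −6p + 7 = 10p − 6 ⇒ −16p = -13 ⇒ p = 13/16, and the value is (-6)·(13/16) + 7 = 17/8.
For the defender: with q = P(B), equating North's and South's payoffs gives −3q + 4 = 13q − 6 ⇒ q = 5/8.

17/8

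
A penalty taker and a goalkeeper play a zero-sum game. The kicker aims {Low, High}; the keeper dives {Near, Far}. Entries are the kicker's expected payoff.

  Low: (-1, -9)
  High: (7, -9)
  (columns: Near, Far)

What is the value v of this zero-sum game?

Row minima: Low → -9, High → -9; maximin = -9.
Column maxima: Near → 7, Far → -9; minimax = -9.
Since maximin = minimax = -9, there is a saddle point and the value is -9.

-9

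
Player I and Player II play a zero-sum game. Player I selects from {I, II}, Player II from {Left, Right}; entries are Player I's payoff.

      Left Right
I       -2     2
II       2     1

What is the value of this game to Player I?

6/5

Row minima: I → -2, II → 1; maximin = 1.
Column maxima: Left → 2, Right → 2; minimax = 2.
1 ≠ 2, so there is no saddle point; optimal play is mixed.
Let Player I play I with probability p. Expected payoff against Left: (-2)p + 2(1−p) = −4p + 2; against Right: 2p + 1(1−p) = p + 1.
Setting these equal: −4p + 2 = p + 1 ⇒ −5p = -1 ⇒ p = 1/5, and the value is (-4)·(1/5) + 2 = 6/5.
For Player II: with q = P(Left), equating I's and II's payoffs gives −4q + 2 = q + 1 ⇒ q = 1/5.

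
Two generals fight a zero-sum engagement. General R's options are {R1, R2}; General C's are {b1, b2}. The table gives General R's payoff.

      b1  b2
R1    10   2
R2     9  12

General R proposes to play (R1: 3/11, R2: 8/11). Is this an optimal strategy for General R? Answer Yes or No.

Yes

Against b1 this mix gives (3/11)·10 + (8/11)·9 = 102/11.
Against b2 this mix gives (3/11)·2 + (8/11)·12 = 102/11.
All of General C's active replies (b1, b2) yield 102/11, and no column does worse for General R. The mix makes General C indifferent and guarantees 102/11, so it is optimal.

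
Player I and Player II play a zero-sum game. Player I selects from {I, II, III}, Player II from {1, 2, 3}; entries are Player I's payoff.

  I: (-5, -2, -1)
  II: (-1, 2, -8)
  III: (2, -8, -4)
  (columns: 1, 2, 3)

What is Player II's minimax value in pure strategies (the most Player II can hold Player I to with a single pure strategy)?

Column maxima: 1 → 2, 2 → 2, 3 → -1.
The smallest of these is -1.

-1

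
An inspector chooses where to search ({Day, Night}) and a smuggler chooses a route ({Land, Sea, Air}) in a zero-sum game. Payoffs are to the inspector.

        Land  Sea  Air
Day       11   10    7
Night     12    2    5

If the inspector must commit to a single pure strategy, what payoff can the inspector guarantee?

7

Row minima: Day → 7, Night → 2.
The best of these is 7.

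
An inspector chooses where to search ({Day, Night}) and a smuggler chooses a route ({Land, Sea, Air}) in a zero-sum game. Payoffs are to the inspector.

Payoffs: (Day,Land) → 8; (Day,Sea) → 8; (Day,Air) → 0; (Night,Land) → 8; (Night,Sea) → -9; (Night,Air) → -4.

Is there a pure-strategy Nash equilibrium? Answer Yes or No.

Row minima: Day → 0, Night → -9; maximin = 0.
Column maxima: Land → 8, Sea → 8, Air → 0; minimax = 0.
maximin = minimax = 0, so a saddle point exists.

Yes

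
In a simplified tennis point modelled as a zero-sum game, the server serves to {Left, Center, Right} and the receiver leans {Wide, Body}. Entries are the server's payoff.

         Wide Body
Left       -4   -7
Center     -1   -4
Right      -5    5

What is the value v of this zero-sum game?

-25/13

Row minima: Left → -7, Center → -4, Right → -5; maximin = -4.
Column maxima: Wide → -1, Body → 5; minimax = -1.
-4 ≠ -1, so there is no saddle point; optimal play is mixed.
Left is strictly dominated by Center, so the server never plays it.
On the remaining 2×2 (Center, Right vs Wide, Body):
Let the server play Center with probability p. Expected payoff against Wide: (-1)p + (-5)(1−p) = 4p − 5; against Body: (-4)p + 5(1−p) = −9p + 5.
Setting these equal: 4p − 5 = −9p + 5 ⇒ 13p = 10 ⇒ p = 10/13, and the value is (4)·(10/13) − 5 = -25/13.
For the receiver: with q = P(Wide), equating Center's and Right's payoffs gives 3q − 4 = −10q + 5 ⇒ q = 9/13.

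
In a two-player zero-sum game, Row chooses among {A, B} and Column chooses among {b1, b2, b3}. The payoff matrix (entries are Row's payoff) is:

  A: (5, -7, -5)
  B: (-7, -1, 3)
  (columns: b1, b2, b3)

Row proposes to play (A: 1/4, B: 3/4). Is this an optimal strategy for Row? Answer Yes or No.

No

Against b1 this mix gives (1/4)·5 + (3/4)·(-7) = -4.
Against b2 this mix gives (1/4)·(-7) + (3/4)·(-1) = -5/2.
Against b3 this mix gives (1/4)·(-5) + (3/4)·3 = 1.
Column will play b1, holding Row to -4. Shifting weight toward the row that does better against b1 would raise this floor (the equalizing mix achieves -3 against both b1 and b2), so the proposed strategy is not optimal.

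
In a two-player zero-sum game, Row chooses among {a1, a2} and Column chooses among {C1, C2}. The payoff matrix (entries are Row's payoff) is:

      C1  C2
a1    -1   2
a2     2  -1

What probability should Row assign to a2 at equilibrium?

Row minima: a1 → -1, a2 → -1; maximin = -1.
Column maxima: C1 → 2, C2 → 2; minimax = 2.
-1 ≠ 2, so there is no saddle point; optimal play is mixed.
Let Row play a1 with probability p. Expected payoff against C1: (-1)p + 2(1−p) = −3p + 2; against C2: 2p + (-1)(1−p) = 3p − 1.
Setting these equal: −3p + 2 = 3p − 1 ⇒ −6p = -3 ⇒ p = 1/2, and the value is (-3)·(1/2) + 2 = 1/2.
For Column: with q = P(C1), equating a1's and a2's payoffs gives −3q + 2 = 3q − 1 ⇒ q = 1/2.

1/2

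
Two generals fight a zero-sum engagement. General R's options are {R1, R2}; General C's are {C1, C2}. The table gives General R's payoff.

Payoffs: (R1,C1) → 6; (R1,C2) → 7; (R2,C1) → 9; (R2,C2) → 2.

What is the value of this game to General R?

51/8

Row minima: R1 → 6, R2 → 2; maximin = 6.
Column maxima: C1 → 9, C2 → 7; minimax = 7.
6 ≠ 7, so there is no saddle point; optimal play is mixed.
Let General R play R1 with probability p. Expected payoff against C1: 6p + 9(1−p) = −3p + 9; against C2: 7p + 2(1−p) = 5p + 2.
Setting these equal: −3p + 9 = 5p + 2 ⇒ −8p = -7 ⇒ p = 7/8, and the value is (-3)·(7/8) + 9 = 51/8.
For General C: with q = P(C1), equating R1's and R2's payoffs gives −q + 7 = 7q + 2 ⇒ q = 5/8.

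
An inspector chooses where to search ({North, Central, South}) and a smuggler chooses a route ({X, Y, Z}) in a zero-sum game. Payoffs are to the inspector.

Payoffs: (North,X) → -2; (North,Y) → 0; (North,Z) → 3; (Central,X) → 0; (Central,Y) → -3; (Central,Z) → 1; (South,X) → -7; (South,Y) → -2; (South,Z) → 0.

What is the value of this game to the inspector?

-6/5

Row minima: North → -2, Central → -3, South → -7; maximin = -2.
Column maxima: X → 0, Y → 0, Z → 3; minimax = 0.
-2 ≠ 0, so there is no saddle point; optimal play is mixed.
South is strictly dominated by North, so the inspector never plays it.
Z is strictly dominated by X (it gives the inspector strictly more in every row), so the smuggler never plays it.
On the remaining 2×2 (North, Central vs X, Y):
Let the inspector play North with probability p. Expected payoff against X: (-2)p + 0(1−p) = −2p; against Y: 0p + (-3)(1−p) = 3p − 3.
Setting these equal: −2p = 3p − 3 ⇒ −5p = -3 ⇒ p = 3/5, and the value is (-2)·(3/5) = -6/5.
For the smuggler: with q = P(X), equating North's and Central's payoffs gives −2q = 3q − 3 ⇒ q = 3/5.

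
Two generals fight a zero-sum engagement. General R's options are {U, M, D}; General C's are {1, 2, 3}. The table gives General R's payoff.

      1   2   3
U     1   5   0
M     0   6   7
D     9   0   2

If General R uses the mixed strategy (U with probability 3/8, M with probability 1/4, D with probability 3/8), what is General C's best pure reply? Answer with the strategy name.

If General C plays 1, General R's expected payoff is (3/8)·1 + (1/4)·0 + (3/8)·9 = 15/4.
If General C plays 2, General R's expected payoff is (3/8)·5 + (1/4)·6 + (3/8)·0 = 27/8.
If General C plays 3, General R's expected payoff is (3/8)·0 + (1/4)·7 + (3/8)·2 = 5/2.
General C minimizes General R's payoff; the smallest is 5/2, so the best response is 3.

3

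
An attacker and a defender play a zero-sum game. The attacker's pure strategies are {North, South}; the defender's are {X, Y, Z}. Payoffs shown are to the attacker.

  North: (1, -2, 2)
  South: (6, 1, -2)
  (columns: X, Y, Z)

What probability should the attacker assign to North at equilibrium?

Row minima: North → -2, South → -2; maximin = -2.
Column maxima: X → 6, Y → 1, Z → 2; minimax = 1.
-2 ≠ 1, so there is no saddle point; optimal play is mixed.
X is strictly dominated by Y (it gives the attacker strictly more in every row), so the defender never plays it.
On the remaining 2×2 (North, South vs Y, Z):
Let the attacker play North with probability p. Expected payoff against Y: (-2)p + 1(1−p) = −3p + 1; against Z: 2p + (-2)(1−p) = 4p − 2.
Setting these equal: −3p + 1 = 4p − 2 ⇒ −7p = -3 ⇒ p = 3/7, and the value is (-3)·(3/7) + 1 = -2/7.
For the defender: with q = P(Y), equating North's and South's payoffs gives −4q + 2 = 3q − 2 ⇒ q = 4/7.

3/7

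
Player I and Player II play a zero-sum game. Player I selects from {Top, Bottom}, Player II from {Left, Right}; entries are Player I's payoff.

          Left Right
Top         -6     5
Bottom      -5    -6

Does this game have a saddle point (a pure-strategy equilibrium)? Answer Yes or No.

Row minima: Top → -6, Bottom → -6; maximin = -6.
Column maxima: Left → -5, Right → 5; minimax = -5.
-6 ≠ -5, so no pure-strategy equilibrium exists.

No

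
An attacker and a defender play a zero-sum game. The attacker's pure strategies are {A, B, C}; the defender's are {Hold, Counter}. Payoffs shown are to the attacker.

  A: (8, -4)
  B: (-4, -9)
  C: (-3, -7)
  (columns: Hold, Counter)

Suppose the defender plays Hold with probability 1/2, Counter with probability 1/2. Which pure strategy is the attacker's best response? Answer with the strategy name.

A

Expected payoff of A: (1/2)·8 + (1/2)·(-4) = 2.
Expected payoff of B: (1/2)·(-4) + (1/2)·(-9) = -13/2.
Expected payoff of C: (1/2)·(-3) + (1/2)·(-7) = -5.
The largest is 2, so the attacker's best response is A.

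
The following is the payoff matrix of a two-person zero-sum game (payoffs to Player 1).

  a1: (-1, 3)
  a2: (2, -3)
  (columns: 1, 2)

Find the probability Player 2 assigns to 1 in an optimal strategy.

Row minima: a1 → -1, a2 → -3; maximin = -1.
Column maxima: 1 → 2, 2 → 3; minimax = 2.
-1 ≠ 2, so there is no saddle point; optimal play is mixed.
Let Player 1 play a1 with probability p. Expected payoff against 1: (-1)p + 2(1−p) = −3p + 2; against 2: 3p + (-3)(1−p) = 6p − 3.
Setting these equal: −3p + 2 = 6p − 3 ⇒ −9p = -5 ⇒ p = 5/9, and the value is (-3)·(5/9) + 2 = 1/3.
For Player 2: with q = P(1), equating a1's and a2's payoffs gives −4q + 3 = 5q − 3 ⇒ q = 2/3.

2/3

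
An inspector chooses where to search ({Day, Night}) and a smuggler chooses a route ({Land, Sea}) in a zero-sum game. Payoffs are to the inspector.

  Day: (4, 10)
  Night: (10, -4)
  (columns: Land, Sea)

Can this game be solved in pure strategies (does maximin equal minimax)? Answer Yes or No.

No

Row minima: Day → 4, Night → -4; maximin = 4.
Column maxima: Land → 10, Sea → 10; minimax = 10.
4 ≠ 10, so no pure-strategy equilibrium exists.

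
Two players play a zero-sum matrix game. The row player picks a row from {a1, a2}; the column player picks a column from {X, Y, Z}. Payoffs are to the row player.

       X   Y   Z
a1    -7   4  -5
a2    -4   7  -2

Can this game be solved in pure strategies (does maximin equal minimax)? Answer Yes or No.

Row minima: a1 → -7, a2 → -4; maximin = -4.
Column maxima: X → -4, Y → 7, Z → -2; minimax = -4.
maximin = minimax = -4, so a saddle point exists.

Yes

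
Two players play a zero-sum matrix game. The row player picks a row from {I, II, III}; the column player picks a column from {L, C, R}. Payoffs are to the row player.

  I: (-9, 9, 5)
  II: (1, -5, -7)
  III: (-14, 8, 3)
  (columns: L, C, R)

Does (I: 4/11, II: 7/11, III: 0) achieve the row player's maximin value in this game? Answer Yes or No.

Yes

Against L this mix gives (4/11)·(-9) + (7/11)·1 = -29/11.
Against C this mix gives (4/11)·9 + (7/11)·(-5) = 1/11.
Against R this mix gives (4/11)·5 + (7/11)·(-7) = -29/11.
All of the column player's active replies (L, R) yield -29/11, and no column does worse for the row player. The mix makes the column player indifferent and guarantees -29/11, so it is optimal.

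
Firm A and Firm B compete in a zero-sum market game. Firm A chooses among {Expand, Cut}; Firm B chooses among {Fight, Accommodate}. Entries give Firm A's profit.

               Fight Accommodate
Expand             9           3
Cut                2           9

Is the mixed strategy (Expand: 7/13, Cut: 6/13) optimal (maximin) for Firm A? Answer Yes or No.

Yes

Against Fight this mix gives (7/13)·9 + (6/13)·2 = 75/13.
Against Accommodate this mix gives (7/13)·3 + (6/13)·9 = 75/13.
All of Firm B's active replies (Fight, Accommodate) yield 75/13, and no column does worse for Firm A. The mix makes Firm B indifferent and guarantees 75/13, so it is optimal.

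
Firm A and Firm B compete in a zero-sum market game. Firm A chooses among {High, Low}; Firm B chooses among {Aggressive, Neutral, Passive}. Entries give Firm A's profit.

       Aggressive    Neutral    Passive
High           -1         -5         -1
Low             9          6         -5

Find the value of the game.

Row minima: High → -5, Low → -5; maximin = -5.
Column maxima: Aggressive → 9, Neutral → 6, Passive → -1; minimax = -1.
-5 ≠ -1, so there is no saddle point; optimal play is mixed.
Aggressive is strictly dominated by Neutral (it gives Firm A strictly more in every row), so Firm B never plays it.
On the remaining 2×2 (High, Low vs Neutral, Passive):
Let Firm A play High with probability p. Expected payoff against Neutral: (-5)p + 6(1−p) = −11p + 6; against Passive: (-1)p + (-5)(1−p) = 4p − 5.
Setting these equal: −11p + 6 = 4p − 5 ⇒ −15p = -11 ⇒ p = 11/15, and the value is (-11)·(11/15) + 6 = -31/15.
For Firm B: with q = P(Neutral), equating High's and Low's payoffs gives −4q − 1 = 11q − 5 ⇒ q = 4/15.

-31/15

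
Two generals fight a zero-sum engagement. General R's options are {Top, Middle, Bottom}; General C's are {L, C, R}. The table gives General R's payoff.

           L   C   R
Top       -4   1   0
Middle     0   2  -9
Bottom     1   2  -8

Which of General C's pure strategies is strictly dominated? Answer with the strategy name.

L holds General R's payoff strictly below C in every row: -4 < 1, 0 < 2, 1 < 2.
So C is strictly dominated for General C.

C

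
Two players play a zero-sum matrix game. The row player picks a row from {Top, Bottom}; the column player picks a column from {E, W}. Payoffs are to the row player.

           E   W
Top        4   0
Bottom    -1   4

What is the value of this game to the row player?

Row minima: Top → 0, Bottom → -1; maximin = 0.
Column maxima: E → 4, W → 4; minimax = 4.
0 ≠ 4, so there is no saddle point; optimal play is mixed.
Let the row player play Top with probability p. Expected payoff against E: 4p + (-1)(1−p) = 5p − 1; against W: 0p + 4(1−p) = −4p + 4.
Setting these equal: 5p − 1 = −4p + 4 ⇒ 9p = 5 ⇒ p = 5/9, and the value is (5)·(5/9) − 1 = 16/9.
For the column player: with q = P(E), equating Top's and Bottom's payoffs gives 4q = −5q + 4 ⇒ q = 4/9.

16/9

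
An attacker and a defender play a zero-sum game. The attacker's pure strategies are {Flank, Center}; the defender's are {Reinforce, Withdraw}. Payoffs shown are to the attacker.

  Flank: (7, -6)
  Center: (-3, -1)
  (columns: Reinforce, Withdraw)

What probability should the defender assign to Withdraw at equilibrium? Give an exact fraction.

2/3

Row minima: Flank → -6, Center → -3; maximin = -3.
Column maxima: Reinforce → 7, Withdraw → -1; minimax = -1.
-3 ≠ -1, so there is no saddle point; optimal play is mixed.
Let the attacker play Flank with probability p. Expected payoff against Reinforce: 7p + (-3)(1−p) = 10p − 3; against Withdraw: (-6)p + (-1)(1−p) = −5p − 1.
Setting these equal: 10p − 3 = −5p − 1 ⇒ 15p = 2 ⇒ p = 2/15, and the value is (10)·(2/15) − 3 = -5/3.
For the defender: with q = P(Reinforce), equating Flank's and Center's payoffs gives 13q − 6 = −2q − 1 ⇒ q = 1/3.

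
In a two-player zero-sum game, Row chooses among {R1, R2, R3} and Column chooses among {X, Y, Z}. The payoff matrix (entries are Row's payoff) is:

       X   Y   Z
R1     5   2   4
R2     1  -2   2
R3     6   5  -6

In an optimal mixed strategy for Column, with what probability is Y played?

Row minima: R1 → 2, R2 → -2, R3 → -6; maximin = 2.
Column maxima: X → 6, Y → 5, Z → 4; minimax = 4.
2 ≠ 4, so there is no saddle point; optimal play is mixed.
R2 is strictly dominated by R1, so Row never plays it.
X is strictly dominated by Y (it gives Row strictly more in every row), so Column never plays it.
On the remaining 2×2 (R1, R3 vs Y, Z):
Let Row play R1 with probability p. Expected payoff against Y: 2p + 5(1−p) = −3p + 5; against Z: 4p + (-6)(1−p) = 10p − 6.
Setting these equal: −3p + 5 = 10p − 6 ⇒ −13p = -11 ⇒ p = 11/13, and the value is (-3)·(11/13) + 5 = 32/13.
For Column: with q = P(Y), equating R1's and R3's payoffs gives −2q + 4 = 11q − 6 ⇒ q = 10/13.

10/13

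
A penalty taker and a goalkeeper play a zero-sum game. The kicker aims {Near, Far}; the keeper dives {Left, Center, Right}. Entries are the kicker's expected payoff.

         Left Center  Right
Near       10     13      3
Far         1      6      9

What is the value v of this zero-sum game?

29/5

Row minima: Near → 3, Far → 1; maximin = 3.
Column maxima: Left → 10, Center → 13, Right → 9; minimax = 9.
3 ≠ 9, so there is no saddle point; optimal play is mixed.
Center is strictly dominated by Left (it gives the kicker strictly more in every row), so the keeper never plays it.
On the remaining 2×2 (Near, Far vs Left, Right):
Let the kicker play Near with probability p. Expected payoff against Left: 10p + 1(1−p) = 9p + 1; against Right: 3p + 9(1−p) = −6p + 9.
Setting these equal: 9p + 1 = −6p + 9 ⇒ 15p = 8 ⇒ p = 8/15, and the value is (9)·(8/15) + 1 = 29/5.
For the keeper: with q = P(Left), equating Near's and Far's payoffs gives 7q + 3 = −8q + 9 ⇒ q = 2/5.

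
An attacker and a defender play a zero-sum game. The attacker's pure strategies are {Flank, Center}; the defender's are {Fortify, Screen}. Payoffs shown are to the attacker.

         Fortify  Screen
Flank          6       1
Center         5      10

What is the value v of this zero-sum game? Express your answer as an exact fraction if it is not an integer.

11/2

Row minima: Flank → 1, Center → 5; maximin = 5.
Column maxima: Fortify → 6, Screen → 10; minimax = 6.
5 ≠ 6, so there is no saddle point; optimal play is mixed.
Let the attacker play Flank with probability p. Expected payoff against Fortify: 6p + 5(1−p) = p + 5; against Screen: 1p + 10(1−p) = −9p + 10.
Setting these equal: p + 5 = −9p + 10 ⇒ 10p = 5 ⇒ p = 1/2, and the value is (1)·(1/2) + 5 = 11/2.
For the defender: with q = P(Fortify), equating Flank's and Center's payoffs gives 5q + 1 = −5q + 10 ⇒ q = 9/10.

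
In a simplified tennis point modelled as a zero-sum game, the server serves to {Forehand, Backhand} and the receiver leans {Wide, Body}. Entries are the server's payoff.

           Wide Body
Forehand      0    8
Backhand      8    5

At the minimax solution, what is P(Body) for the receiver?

8/11

Row minima: Forehand → 0, Backhand → 5; maximin = 5.
Column maxima: Wide → 8, Body → 8; minimax = 8.
5 ≠ 8, so there is no saddle point; optimal play is mixed.
Let the server play Forehand with probability p. Expected payoff against Wide: 0p + 8(1−p) = −8p + 8; against Body: 8p + 5(1−p) = 3p + 5.
Setting these equal: −8p + 8 = 3p + 5 ⇒ −11p = -3 ⇒ p = 3/11, and the value is (-8)·(3/11) + 8 = 64/11.
For the receiver: with q = P(Wide), equating Forehand's and Backhand's payoffs gives −8q + 8 = 3q + 5 ⇒ q = 3/11.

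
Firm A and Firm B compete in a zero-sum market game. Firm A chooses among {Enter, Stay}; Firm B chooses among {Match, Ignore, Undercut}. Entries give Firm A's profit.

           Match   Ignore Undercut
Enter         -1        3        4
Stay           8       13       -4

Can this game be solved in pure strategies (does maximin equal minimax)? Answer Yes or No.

No

Row minima: Enter → -1, Stay → -4; maximin = -1.
Column maxima: Match → 8, Ignore → 13, Undercut → 4; minimax = 4.
-1 ≠ 4, so no pure-strategy equilibrium exists.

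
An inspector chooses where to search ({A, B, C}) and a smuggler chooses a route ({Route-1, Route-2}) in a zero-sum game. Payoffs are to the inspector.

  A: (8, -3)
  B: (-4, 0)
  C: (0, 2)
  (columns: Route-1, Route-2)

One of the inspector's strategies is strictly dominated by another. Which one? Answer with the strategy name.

B

C gives a strictly higher payoff than B against every column: 0 > -4, 2 > 0.
So B is strictly dominated and the inspector never plays it.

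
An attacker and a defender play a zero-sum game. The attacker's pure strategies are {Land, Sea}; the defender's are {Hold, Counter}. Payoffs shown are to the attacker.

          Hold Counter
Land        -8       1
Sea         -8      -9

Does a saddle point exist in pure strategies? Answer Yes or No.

Yes

Row minima: Land → -8, Sea → -9; maximin = -8.
Column maxima: Hold → -8, Counter → 1; minimax = -8.
maximin = minimax = -8, so a saddle point exists.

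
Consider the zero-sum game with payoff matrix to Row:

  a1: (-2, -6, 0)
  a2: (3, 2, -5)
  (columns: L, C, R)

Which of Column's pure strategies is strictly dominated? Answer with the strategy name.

L

C holds Row's payoff strictly below L in every row: -6 < -2, 2 < 3.
So L is strictly dominated for Column.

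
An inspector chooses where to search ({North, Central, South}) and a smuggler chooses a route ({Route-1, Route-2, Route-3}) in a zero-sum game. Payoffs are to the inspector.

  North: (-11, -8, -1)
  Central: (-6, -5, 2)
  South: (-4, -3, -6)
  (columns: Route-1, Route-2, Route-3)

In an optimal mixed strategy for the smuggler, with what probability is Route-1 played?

4/5

Row minima: North → -11, Central → -6, South → -6; maximin = -6.
Column maxima: Route-1 → -4, Route-2 → -3, Route-3 → 2; minimax = -4.
-6 ≠ -4, so there is no saddle point; optimal play is mixed.
North is strictly dominated by Central, so the inspector never plays it.
Route-2 is strictly dominated by Route-1 (it gives the inspector strictly more in every row), so the smuggler never plays it.
On the remaining 2×2 (Central, South vs Route-1, Route-3):
Let the inspector play Central with probability p. Expected payoff against Route-1: (-6)p + (-4)(1−p) = −2p − 4; against Route-3: 2p + (-6)(1−p) = 8p − 6.
Setting these equal: −2p − 4 = 8p − 6 ⇒ −10p = -2 ⇒ p = 1/5, and the value is (-2)·(1/5) − 4 = -22/5.
For the smuggler: with q = P(Route-1), equating Central's and South's payoffs gives −8q + 2 = 2q − 6 ⇒ q = 4/5.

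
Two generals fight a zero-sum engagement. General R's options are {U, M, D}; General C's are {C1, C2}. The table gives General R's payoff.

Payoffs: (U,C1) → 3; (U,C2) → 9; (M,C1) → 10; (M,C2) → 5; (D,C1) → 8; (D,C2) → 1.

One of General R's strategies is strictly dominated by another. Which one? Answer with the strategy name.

D

M gives a strictly higher payoff than D against every column: 10 > 8, 5 > 1.
So D is strictly dominated and General R never plays it.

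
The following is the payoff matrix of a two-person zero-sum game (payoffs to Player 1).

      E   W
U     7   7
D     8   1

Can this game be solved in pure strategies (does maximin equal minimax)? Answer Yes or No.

Row minima: U → 7, D → 1; maximin = 7.
Column maxima: E → 8, W → 7; minimax = 7.
maximin = minimax = 7, so a saddle point exists.

Yes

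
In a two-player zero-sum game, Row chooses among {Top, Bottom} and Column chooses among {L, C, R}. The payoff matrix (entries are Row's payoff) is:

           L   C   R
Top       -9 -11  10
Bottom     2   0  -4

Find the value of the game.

Row minima: Top → -11, Bottom → -4; maximin = -4.
Column maxima: L → 2, C → 0, R → 10; minimax = 0.
-4 ≠ 0, so there is no saddle point; optimal play is mixed.
L is strictly dominated by C (it gives Row strictly more in every row), so Column never plays it.
On the remaining 2×2 (Top, Bottom vs C, R):
Let Row play Top with probability p. Expected payoff against C: (-11)p + 0(1−p) = −11p; against R: 10p + (-4)(1−p) = 14p − 4.
Setting these equal: −11p = 14p − 4 ⇒ −25p = -4 ⇒ p = 4/25, and the value is (-11)·(4/25) = -44/25.
For Column: with q = P(C), equating Top's and Bottom's payoffs gives −21q + 10 = 4q − 4 ⇒ q = 14/25.

-44/25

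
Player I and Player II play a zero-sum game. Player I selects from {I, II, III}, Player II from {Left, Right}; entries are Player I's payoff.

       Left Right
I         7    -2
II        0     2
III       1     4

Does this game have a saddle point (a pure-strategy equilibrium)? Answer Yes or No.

Row minima: I → -2, II → 0, III → 1; maximin = 1.
Column maxima: Left → 7, Right → 4; minimax = 4.
1 ≠ 4, so no pure-strategy equilibrium exists.

No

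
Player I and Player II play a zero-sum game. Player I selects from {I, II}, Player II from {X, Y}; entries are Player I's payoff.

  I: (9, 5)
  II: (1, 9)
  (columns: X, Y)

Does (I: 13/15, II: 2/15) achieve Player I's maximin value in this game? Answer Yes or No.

Against X this mix gives (13/15)·9 + (2/15)·1 = 119/15.
Against Y this mix gives (13/15)·5 + (2/15)·9 = 83/15.
Player II will play Y, holding Player I to 83/15. Shifting weight toward the row that does better against Y would raise this floor (the equalizing mix achieves 19/3 against both Y and X), so the proposed strategy is not optimal.

No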